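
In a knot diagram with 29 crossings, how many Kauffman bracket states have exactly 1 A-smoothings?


We choose which 1 of 29 crossings get A-smoothings.
C(29, 1) = 29! / (1! * 28!)
= 29

29


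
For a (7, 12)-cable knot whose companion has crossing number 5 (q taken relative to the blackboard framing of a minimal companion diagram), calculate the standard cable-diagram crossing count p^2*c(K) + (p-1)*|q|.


Step 1: Each of the c(K) crossings of the companion diagram becomes p*p = p^2 crossings among the p parallel strands, and each of the |q| twists s_1 s_2 ... s_(p-1) adds (p-1) crossings.
  Crossings = p^2 * c(K) + (p-1)*|q|
Step 2: = 7^2 * 5 + (7-1)*12
Step 3: = 49*5 + 6*12
Step 4: = 245 + 72 = 317

317


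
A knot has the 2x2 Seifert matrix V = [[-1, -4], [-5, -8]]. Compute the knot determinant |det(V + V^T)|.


Step 1: Form V + V^T where V = [[-1, -4], [-5, -8]]
  V^T = [[-1, -5], [-4, -8]]
  V + V^T = [[-2, -9], [-9, -16]]
Step 2: det(V + V^T) = (-2)*(-16) - (-9)*(-9)
  = 32 - 81 = -49
Step 3: Knot determinant = |det(V + V^T)| = |-49| = 49

49


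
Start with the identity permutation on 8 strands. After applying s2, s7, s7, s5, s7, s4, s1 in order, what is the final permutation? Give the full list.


Starting with identity [1, 2, 3, 4, 5, 6, 7, 8].
Apply generators in sequence:
  After s2: [1, 3, 2, 4, 5, 6, 7, 8]
  After s7: [1, 3, 2, 4, 5, 6, 8, 7]
  After s7: [1, 3, 2, 4, 5, 6, 7, 8]
  After s5: [1, 3, 2, 4, 6, 5, 7, 8]
  After s7: [1, 3, 2, 4, 6, 5, 8, 7]
  After s4: [1, 3, 2, 6, 4, 5, 8, 7]
  After s1: [3, 1, 2, 6, 4, 5, 8, 7]
Final permutation: [3, 1, 2, 6, 4, 5, 8, 7]

[3, 1, 2, 6, 4, 5, 8, 7]


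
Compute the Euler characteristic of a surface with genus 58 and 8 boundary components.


chi = 2 - 2g - b
= 2 - 2*58 - 8
= 2 - 116 - 8 = -122

-122


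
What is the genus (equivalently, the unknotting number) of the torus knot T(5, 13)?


For a torus knot T(p,q), both the unknotting number and genus equal (p-1)(q-1)/2.
= (5-1)(13-1)/2
= 4*12/2
= 48/2 = 24

24


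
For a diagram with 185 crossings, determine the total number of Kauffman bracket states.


Each crossing contributes 2 choices (A-smoothing or B-smoothing).
Total states = 2^185 = 49039857307708443467467104868809893875799651909875269632

49039857307708443467467104868809893875799651909875269632


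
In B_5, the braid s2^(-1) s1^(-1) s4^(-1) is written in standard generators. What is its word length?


The word length counts the number of generators (including inverses).
Listing each generator: s2^(-1), s1^(-1), s4^(-1)
There are 3 generators in this braid word.

3


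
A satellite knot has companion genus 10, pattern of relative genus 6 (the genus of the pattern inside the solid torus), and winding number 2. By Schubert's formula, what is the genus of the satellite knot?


Schubert: g(satellite) = g_rel(pattern) + |winding| * g(companion),
where g_rel(pattern) is the genus of the pattern relative to the solid torus.
= 6 + 2 * 10
= 6 + 20 = 26

26


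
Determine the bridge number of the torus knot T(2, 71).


The bridge number of T(p,q) is min(p,q).
min(2, 71) = 2

2


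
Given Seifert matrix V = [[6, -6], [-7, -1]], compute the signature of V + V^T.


Step 1: V + V^T = [[12, -13], [-13, -2]]
Step 2: trace = 10, det = -193
Step 3: Discriminant = 10^2 - 4*(-193) = 872
Step 4: Eigenvalues: 19.7648, -9.76482
Step 5: Signature = (# positive eigenvalues) - (# negative eigenvalues) = 0

0


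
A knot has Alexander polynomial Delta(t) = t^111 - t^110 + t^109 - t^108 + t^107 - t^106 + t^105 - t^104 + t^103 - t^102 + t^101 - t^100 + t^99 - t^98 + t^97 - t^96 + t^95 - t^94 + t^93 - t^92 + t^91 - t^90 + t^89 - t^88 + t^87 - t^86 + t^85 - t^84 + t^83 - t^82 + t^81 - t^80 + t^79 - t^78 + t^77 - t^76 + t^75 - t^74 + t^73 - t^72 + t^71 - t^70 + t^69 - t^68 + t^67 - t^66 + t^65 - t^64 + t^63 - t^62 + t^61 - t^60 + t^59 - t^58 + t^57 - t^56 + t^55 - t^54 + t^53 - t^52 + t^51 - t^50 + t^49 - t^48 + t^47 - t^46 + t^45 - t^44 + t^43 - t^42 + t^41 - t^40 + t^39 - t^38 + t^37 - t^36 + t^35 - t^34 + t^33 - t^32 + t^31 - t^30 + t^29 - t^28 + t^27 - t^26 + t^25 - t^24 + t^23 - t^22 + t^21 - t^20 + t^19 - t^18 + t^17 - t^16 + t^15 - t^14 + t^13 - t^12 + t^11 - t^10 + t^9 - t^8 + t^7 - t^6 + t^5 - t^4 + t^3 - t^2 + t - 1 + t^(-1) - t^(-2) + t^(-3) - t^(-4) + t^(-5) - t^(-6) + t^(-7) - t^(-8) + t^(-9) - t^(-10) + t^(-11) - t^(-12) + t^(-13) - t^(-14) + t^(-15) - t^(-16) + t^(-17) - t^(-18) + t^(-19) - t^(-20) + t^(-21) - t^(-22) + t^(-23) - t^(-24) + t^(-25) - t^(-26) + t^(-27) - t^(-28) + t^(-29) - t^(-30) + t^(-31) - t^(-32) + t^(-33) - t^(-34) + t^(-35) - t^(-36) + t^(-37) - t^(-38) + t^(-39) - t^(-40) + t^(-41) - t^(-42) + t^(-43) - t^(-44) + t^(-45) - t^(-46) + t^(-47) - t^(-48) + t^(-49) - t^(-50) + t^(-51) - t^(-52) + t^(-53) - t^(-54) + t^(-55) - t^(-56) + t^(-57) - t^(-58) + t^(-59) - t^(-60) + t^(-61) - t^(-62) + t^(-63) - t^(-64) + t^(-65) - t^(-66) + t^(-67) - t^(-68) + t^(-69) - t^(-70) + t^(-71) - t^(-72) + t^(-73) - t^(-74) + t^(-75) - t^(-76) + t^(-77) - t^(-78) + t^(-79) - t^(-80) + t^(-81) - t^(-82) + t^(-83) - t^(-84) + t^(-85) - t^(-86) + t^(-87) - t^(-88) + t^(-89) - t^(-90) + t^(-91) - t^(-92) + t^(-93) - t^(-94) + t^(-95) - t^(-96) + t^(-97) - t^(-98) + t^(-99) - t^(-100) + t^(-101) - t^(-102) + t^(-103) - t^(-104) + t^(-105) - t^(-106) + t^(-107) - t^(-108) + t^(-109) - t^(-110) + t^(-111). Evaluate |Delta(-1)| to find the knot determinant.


Step 1: The polynomial has 223 terms with alternating signs, exponents from 111 down to -111.
Step 2: Substitute t = -1. The i-th term has coefficient (-1)^i and exponent (m-i),
  so its value is (-1)^i * (-1)^(m-i) = (-1)^m = -1 for every i.
Step 3: All 223 terms equal -1, so Delta(-1) = 223 * (-1) = -223
Step 4: |Delta(-1)| = 223

223


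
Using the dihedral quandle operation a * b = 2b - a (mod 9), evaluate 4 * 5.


4 * 5 = 2*5 - 4 mod 9
= 10 - 4 mod 9
= 6 mod 9 = 6

6


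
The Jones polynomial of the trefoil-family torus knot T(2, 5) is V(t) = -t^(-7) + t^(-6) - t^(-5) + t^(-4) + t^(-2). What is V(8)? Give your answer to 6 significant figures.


Substituting t = 8 into V(t) = -t^(-7) + t^(-6) - t^(-5) + t^(-4) + t^(-2):
  (-)t^(-7) = -4.76837e-07
  (+)t^(-6) = 3.8147e-06
  (-)t^(-5) = -3.05176e-05
  (+)t^(-4) = 0.000244141
  (+)t^(-2) = 0.015625
Sum = (-4.76837e-07) + (3.8147e-06) + (-3.05176e-05) + (0.000244141) + (0.015625)
= 0.01584196091
Rounded to 6 significant figures: 0.015842

0.015842


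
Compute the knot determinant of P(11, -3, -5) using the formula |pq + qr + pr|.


Step 1: Compute pq + qr + pr.
pq = 11*(-3) = -33
qr = (-3)*(-5) = 15
pr = 11*(-5) = -55
pq + qr + pr = -33 + 15 + (-55) = -73
Step 2: Take absolute value.
det(P(11,-3,-5)) = |-73| = 73

73


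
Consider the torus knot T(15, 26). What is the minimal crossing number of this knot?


For a torus knot T(p, q) with gcd(p,q)=1,
the crossing number is min(p*(q-1), q*(p-1)).
p*(q-1) = 15*25 = 375
q*(p-1) = 26*14 = 364
min(375, 364) = 364

364


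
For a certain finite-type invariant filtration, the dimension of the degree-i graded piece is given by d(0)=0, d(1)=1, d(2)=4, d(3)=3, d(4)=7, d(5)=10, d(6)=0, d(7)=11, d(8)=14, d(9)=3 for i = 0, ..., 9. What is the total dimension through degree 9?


Total dimension = d(0) + d(1) + ... + d(9)
= 0 + 1 + 4 + 3 + 7 + 10 + 0 + 11 + 14 + 3
= 53

53


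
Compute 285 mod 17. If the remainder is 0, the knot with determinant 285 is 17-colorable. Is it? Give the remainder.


Step 1: A knot is p-colorable if and only if p divides its determinant.
Step 2: Compute 285 mod 17.
285 = 16 * 17 + 13
Step 3: 285 mod 17 = 13
Step 4: The knot is 17-colorable: no

13


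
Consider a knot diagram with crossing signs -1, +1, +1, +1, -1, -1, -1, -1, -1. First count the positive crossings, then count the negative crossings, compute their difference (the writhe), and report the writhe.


Step 1: Count positive crossings (+1).
Positive crossings: 3
Step 2: Count negative crossings (-1).
Negative crossings: 6
Step 3: Writhe = (positive) - (negative)
w = 3 - 6 = -3
Step 4: |w| = 3, and w is negative

-3


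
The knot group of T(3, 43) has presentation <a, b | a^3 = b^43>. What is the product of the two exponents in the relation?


The relation is a^3 = b^43.
Product of exponents = 3 * 43
= 129

129


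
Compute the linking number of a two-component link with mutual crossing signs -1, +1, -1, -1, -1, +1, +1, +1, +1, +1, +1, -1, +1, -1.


Step 1: Count positive crossings: 8
Step 2: Count negative crossings: 6
Step 3: Sum of signs = 8 - 6 = 2
Step 4: Linking number = sum/2 = 2/2 = 1

1


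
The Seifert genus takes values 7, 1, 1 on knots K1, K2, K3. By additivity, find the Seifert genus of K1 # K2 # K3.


The Seifert genus is additive under connected sum.
Seifert genus(K1 # K2 # K3) = (7) + (1) + (1)
= 9

9


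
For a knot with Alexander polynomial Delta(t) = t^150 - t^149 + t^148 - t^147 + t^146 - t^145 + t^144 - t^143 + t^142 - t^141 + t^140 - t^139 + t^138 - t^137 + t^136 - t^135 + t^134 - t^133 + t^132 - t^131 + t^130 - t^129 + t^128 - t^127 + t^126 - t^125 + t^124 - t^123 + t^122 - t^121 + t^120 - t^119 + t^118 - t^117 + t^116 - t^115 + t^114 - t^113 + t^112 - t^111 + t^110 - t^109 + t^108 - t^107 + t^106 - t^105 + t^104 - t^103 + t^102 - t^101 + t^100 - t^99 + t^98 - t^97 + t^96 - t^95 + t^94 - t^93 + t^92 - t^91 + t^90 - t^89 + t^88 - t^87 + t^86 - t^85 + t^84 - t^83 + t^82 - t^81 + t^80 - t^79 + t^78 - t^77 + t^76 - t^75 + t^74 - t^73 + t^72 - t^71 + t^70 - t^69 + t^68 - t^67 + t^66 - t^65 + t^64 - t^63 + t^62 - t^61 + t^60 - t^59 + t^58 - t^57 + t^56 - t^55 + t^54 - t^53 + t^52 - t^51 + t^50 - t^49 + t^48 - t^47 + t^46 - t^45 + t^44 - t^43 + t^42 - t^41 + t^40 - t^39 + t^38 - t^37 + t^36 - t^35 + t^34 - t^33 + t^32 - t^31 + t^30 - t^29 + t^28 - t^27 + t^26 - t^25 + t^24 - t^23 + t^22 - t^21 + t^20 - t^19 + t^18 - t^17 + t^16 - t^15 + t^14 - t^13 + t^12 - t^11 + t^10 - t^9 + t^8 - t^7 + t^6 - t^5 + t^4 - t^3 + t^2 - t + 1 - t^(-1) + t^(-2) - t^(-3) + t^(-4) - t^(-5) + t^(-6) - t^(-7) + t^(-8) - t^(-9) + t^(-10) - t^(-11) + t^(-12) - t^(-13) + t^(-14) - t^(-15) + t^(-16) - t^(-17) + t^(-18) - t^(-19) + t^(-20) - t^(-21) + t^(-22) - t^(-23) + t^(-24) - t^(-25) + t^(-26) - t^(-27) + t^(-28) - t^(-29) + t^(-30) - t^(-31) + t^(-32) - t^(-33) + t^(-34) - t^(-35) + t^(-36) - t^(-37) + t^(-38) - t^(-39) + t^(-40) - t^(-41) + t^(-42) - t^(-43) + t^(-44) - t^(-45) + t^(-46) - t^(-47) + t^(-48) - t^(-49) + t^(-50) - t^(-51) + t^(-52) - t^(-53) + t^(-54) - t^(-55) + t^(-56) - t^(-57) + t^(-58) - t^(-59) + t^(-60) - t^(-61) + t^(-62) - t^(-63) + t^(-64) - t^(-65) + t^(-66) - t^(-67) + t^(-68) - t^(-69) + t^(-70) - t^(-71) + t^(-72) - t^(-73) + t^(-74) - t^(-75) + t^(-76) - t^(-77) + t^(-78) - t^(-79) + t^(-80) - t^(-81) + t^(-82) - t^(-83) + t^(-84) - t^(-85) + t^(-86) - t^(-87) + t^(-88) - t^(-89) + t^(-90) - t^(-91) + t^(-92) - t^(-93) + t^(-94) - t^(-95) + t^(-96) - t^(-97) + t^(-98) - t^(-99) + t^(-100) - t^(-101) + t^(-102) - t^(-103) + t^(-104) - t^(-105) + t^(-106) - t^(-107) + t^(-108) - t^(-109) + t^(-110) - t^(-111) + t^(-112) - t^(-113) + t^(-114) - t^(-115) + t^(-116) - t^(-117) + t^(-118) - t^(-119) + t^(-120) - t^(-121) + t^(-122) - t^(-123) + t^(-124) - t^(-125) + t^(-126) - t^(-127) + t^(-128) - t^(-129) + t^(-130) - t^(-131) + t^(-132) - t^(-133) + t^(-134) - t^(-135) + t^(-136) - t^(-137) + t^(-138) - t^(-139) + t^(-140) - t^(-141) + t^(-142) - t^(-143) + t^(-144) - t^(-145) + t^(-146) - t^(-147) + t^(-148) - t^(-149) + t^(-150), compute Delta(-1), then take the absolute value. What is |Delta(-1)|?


Step 1: The polynomial has 301 terms with alternating signs, exponents from 150 down to -150.
Step 2: Substitute t = -1. The i-th term has coefficient (-1)^i and exponent (m-i),
  so its value is (-1)^i * (-1)^(m-i) = (-1)^m = 1 for every i.
Step 3: All 301 terms equal 1, so Delta(-1) = 301 * (1) = 301
Step 4: |Delta(-1)| = 301

301


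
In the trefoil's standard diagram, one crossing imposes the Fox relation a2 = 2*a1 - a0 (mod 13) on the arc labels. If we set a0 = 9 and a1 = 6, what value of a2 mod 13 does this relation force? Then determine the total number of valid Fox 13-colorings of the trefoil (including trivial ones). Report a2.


Step 1: Apply the given crossing relation 2*a1 - a0 - a2 = 0 (mod 13).
  a2 = 2*a1 - a0 mod 13
  a2 = 2*6 - 9 mod 13
  a2 = 12 - 9 mod 13
  a2 = 3 mod 13 = 3
Step 2: The trefoil has determinant 3.
  Number of Fox p-colorings (p prime) is p^2 if p = 3, else p.
  Since 13 does not divide 3, only trivial (constant) colorings exist.
  (So the trial a0 = 9, a1 = 6 with a0 != a1 does NOT extend to a valid coloring of the whole trefoil: the other two crossing relations require 3*(a1 - a0) = 0 (mod 13), which fails.)
  Total colorings = 13
Step 3: a2 = 3, total Fox 13-colorings = 13

3


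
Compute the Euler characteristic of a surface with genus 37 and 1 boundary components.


chi = 2 - 2g - b
= 2 - 2*37 - 1
= 2 - 74 - 1 = -73

-73


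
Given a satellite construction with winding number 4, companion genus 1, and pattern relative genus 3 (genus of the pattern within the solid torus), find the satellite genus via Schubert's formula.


Schubert: g(satellite) = g_rel(pattern) + |winding| * g(companion),
where g_rel(pattern) is the genus of the pattern relative to the solid torus.
= 3 + 4 * 1
= 3 + 4 = 7

7


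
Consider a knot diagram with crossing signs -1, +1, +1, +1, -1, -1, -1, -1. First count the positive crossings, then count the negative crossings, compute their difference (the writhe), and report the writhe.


Step 1: Count positive crossings (+1).
Positive crossings: 3
Step 2: Count negative crossings (-1).
Negative crossings: 5
Step 3: Writhe = (positive) - (negative)
w = 3 - 5 = -2
Step 4: |w| = 2, and w is negative

-2


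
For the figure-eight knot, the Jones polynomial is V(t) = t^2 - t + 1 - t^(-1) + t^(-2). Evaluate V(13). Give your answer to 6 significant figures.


Substituting t = 13 into V(t) = t^2 - t + 1 - t^(-1) + t^(-2):
  (+)t^(2) = 169
  (-)t^(1) = -13
  (+)t^(0) = 1
  (-)t^(-1) = -0.0769231
  (+)t^(-2) = 0.00591716
Sum = (169) + (-13) + (1) + (-0.0769231) + (0.00591716)
= 156.9289941
Rounded to 6 significant figures: 156.929

156.929


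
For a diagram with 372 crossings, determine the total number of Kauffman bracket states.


Each crossing contributes 2 choices (A-smoothing or B-smoothing).
Total states = 2^372 = 9619630419041620901435312524449124464130795720328478190417063819395928166869436184427311097384012607618805661696

9619630419041620901435312524449124464130795720328478190417063819395928166869436184427311097384012607618805661696


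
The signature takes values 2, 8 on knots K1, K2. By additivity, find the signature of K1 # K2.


The signature is additive under connected sum.
signature(K1 # K2) = (2) + (8)
= 10

10


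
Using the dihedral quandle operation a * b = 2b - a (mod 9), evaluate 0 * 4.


0 * 4 = 2*4 - 0 mod 9
= 8 - 0 mod 9
= 8 mod 9 = 8

8


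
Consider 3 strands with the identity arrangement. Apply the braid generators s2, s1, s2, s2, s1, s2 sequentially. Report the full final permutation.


Starting with identity [1, 2, 3].
Apply generators in sequence:
  After s2: [1, 3, 2]
  After s1: [3, 1, 2]
  After s2: [3, 2, 1]
  After s2: [3, 1, 2]
  After s1: [1, 3, 2]
  After s2: [1, 2, 3]
Final permutation: [1, 2, 3]

[1, 2, 3]


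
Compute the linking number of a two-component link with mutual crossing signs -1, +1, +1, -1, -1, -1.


Step 1: Count positive crossings: 2
Step 2: Count negative crossings: 4
Step 3: Sum of signs = 2 - 4 = -2
Step 4: Linking number = sum/2 = -2/2 = -1

-1


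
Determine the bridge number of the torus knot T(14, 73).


The bridge number of T(p,q) is min(p,q).
min(14, 73) = 14

14


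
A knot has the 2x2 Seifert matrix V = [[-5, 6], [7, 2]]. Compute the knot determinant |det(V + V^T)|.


Step 1: Form V + V^T where V = [[-5, 6], [7, 2]]
  V^T = [[-5, 7], [6, 2]]
  V + V^T = [[-10, 13], [13, 4]]
Step 2: det(V + V^T) = (-10)*4 - 13*13
  = -40 - 169 = -209
Step 3: Knot determinant = |det(V + V^T)| = |-209| = 209

209


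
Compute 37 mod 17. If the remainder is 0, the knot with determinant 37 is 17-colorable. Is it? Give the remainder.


Step 1: A knot is p-colorable if and only if p divides its determinant.
Step 2: Compute 37 mod 17.
37 = 2 * 17 + 3
Step 3: 37 mod 17 = 3
Step 4: The knot is 17-colorable: no

3


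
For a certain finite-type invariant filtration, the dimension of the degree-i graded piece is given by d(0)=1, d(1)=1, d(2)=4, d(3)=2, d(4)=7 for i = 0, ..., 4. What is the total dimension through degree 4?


Total dimension = d(0) + d(1) + ... + d(4)
= 1 + 1 + 4 + 2 + 7
= 15

15


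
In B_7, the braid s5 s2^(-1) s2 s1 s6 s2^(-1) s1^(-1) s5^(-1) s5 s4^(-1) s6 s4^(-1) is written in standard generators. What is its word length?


The word length counts the number of generators (including inverses).
Listing each generator: s5, s2^(-1), s2, s1, s6, s2^(-1), s1^(-1), s5^(-1), s5, s4^(-1), s6, s4^(-1)
There are 12 generators in this braid word.

12


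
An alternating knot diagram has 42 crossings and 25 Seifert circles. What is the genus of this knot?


For alternating knots, g = (c - s + 1)/2.
= (42 - 25 + 1)/2
= 18/2 = 9

9


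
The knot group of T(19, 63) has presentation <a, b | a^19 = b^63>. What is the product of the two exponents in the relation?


The relation is a^19 = b^63.
Product of exponents = 19 * 63
= 1197

1197


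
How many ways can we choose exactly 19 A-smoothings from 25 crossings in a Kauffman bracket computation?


We choose which 19 of 25 crossings get A-smoothings.
C(25, 19) = 25! / (19! * 6!)
= 177100

177100


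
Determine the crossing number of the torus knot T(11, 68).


For a torus knot T(p, q) with gcd(p,q)=1,
the crossing number is min(p*(q-1), q*(p-1)).
p*(q-1) = 11*67 = 737
q*(p-1) = 68*10 = 680
min(737, 680) = 680

680


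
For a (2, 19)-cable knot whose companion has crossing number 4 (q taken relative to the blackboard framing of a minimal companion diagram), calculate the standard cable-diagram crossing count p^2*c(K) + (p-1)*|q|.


Step 1: Each of the c(K) crossings of the companion diagram becomes p*p = p^2 crossings among the p parallel strands, and each of the |q| twists s_1 s_2 ... s_(p-1) adds (p-1) crossings.
  Crossings = p^2 * c(K) + (p-1)*|q|
Step 2: = 2^2 * 4 + (2-1)*19
Step 3: = 4*4 + 1*19
Step 4: = 16 + 19 = 35

35


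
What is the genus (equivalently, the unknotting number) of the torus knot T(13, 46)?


For a torus knot T(p,q), both the unknotting number and genus equal (p-1)(q-1)/2.
= (13-1)(46-1)/2
= 12*45/2
= 540/2 = 270

270


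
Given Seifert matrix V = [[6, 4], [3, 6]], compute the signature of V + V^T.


Step 1: V + V^T = [[12, 7], [7, 12]]
Step 2: trace = 24, det = 95
Step 3: Discriminant = 24^2 - 4*95 = 196
Step 4: Eigenvalues: 19, 5
Step 5: Signature = (# positive eigenvalues) - (# negative eigenvalues) = 2

2


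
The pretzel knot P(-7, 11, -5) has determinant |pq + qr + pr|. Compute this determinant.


Step 1: Compute pq + qr + pr.
pq = (-7)*11 = -77
qr = 11*(-5) = -55
pr = (-7)*(-5) = 35
pq + qr + pr = -77 + (-55) + 35 = -97
Step 2: Take absolute value.
det(P(-7,11,-5)) = |-97| = 97

97


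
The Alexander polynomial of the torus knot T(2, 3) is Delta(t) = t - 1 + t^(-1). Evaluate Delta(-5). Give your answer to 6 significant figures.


Substituting t = -5 into Delta(t) = t - 1 + t^(-1):
Term values: (-5) + (-1) + (-0.2)
Sum = -6.2
Rounded to 6 significant figures: -6.2

-6.2


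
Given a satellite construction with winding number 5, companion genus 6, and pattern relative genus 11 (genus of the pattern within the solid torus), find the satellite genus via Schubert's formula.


Schubert: g(satellite) = g_rel(pattern) + |winding| * g(companion),
where g_rel(pattern) is the genus of the pattern relative to the solid torus.
= 11 + 5 * 6
= 11 + 30 = 41

41


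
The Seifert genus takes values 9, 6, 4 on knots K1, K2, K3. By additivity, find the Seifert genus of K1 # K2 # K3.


The Seifert genus is additive under connected sum.
Seifert genus(K1 # K2 # K3) = (9) + (6) + (4)
= 19

19


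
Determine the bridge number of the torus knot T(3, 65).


The bridge number of T(p,q) is min(p,q).
min(3, 65) = 3

3


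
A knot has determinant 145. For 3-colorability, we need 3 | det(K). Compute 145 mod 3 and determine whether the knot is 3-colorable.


Step 1: A knot is p-colorable if and only if p divides its determinant.
Step 2: Compute 145 mod 3.
145 = 48 * 3 + 1
Step 3: 145 mod 3 = 1
Step 4: The knot is 3-colorable: no

1


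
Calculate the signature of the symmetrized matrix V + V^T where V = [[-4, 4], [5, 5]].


Step 1: V + V^T = [[-8, 9], [9, 10]]
Step 2: trace = 2, det = -161
Step 3: Discriminant = 2^2 - 4*(-161) = 648
Step 4: Eigenvalues: 13.7279, -11.7279
Step 5: Signature = (# positive eigenvalues) - (# negative eigenvalues) = 0

0


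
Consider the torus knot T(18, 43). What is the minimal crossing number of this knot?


For a torus knot T(p, q) with gcd(p,q)=1,
the crossing number is min(p*(q-1), q*(p-1)).
p*(q-1) = 18*42 = 756
q*(p-1) = 43*17 = 731
min(756, 731) = 731

731


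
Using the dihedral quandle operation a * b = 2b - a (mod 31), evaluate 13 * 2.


13 * 2 = 2*2 - 13 mod 31
= 4 - 13 mod 31
= -9 mod 31 = 22

22


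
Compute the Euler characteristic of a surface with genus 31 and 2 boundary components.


chi = 2 - 2g - b
= 2 - 2*31 - 2
= 2 - 62 - 2 = -62

-62


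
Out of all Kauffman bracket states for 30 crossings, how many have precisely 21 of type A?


We choose which 21 of 30 crossings get A-smoothings.
C(30, 21) = 30! / (21! * 9!)
= 14307150

14307150


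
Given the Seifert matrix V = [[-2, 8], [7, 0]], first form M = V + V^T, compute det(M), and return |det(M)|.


Step 1: Form V + V^T where V = [[-2, 8], [7, 0]]
  V^T = [[-2, 7], [8, 0]]
  V + V^T = [[-4, 15], [15, 0]]
Step 2: det(V + V^T) = (-4)*0 - 15*15
  = 0 - 225 = -225
Step 3: Knot determinant = |det(V + V^T)| = |-225| = 225

225


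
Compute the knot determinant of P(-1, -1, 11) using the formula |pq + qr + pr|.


Step 1: Compute pq + qr + pr.
pq = (-1)*(-1) = 1
qr = (-1)*11 = -11
pr = (-1)*11 = -11
pq + qr + pr = 1 + (-11) + (-11) = -21
Step 2: Take absolute value.
det(P(-1,-1,11)) = |-21| = 21

21


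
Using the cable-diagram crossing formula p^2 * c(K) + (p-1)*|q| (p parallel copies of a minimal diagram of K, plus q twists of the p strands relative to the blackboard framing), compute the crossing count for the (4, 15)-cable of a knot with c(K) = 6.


Step 1: Each of the c(K) crossings of the companion diagram becomes p*p = p^2 crossings among the p parallel strands, and each of the |q| twists s_1 s_2 ... s_(p-1) adds (p-1) crossings.
  Crossings = p^2 * c(K) + (p-1)*|q|
Step 2: = 4^2 * 6 + (4-1)*15
Step 3: = 16*6 + 3*15
Step 4: = 96 + 45 = 141

141


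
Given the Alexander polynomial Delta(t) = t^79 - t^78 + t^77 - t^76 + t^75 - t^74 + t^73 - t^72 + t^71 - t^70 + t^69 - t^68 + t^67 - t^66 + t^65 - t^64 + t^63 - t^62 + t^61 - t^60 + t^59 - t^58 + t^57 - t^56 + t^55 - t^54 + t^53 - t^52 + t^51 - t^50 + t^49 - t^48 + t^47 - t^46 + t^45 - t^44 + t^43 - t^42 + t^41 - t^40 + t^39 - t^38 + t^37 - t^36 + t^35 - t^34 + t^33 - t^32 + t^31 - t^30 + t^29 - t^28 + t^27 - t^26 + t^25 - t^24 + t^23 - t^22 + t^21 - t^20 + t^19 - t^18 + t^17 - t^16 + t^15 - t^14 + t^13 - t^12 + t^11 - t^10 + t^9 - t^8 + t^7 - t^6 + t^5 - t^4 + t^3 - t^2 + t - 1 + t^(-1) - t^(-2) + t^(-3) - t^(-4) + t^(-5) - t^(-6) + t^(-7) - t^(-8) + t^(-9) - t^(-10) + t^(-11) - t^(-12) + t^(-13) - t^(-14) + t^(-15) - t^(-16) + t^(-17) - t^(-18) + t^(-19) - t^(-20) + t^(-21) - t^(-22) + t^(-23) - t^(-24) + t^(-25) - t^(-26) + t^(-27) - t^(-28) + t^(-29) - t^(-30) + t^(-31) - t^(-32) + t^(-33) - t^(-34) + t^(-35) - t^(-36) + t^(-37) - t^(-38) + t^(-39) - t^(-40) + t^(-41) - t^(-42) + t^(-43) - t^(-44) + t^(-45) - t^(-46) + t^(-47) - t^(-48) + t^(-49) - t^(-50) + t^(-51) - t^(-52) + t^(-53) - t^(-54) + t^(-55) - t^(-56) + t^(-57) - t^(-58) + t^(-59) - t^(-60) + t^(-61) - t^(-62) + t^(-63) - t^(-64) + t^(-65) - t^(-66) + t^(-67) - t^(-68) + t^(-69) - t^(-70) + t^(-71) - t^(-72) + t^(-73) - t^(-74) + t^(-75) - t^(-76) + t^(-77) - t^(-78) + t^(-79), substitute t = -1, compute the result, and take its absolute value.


Step 1: The polynomial has 159 terms with alternating signs, exponents from 79 down to -79.
Step 2: Substitute t = -1. The i-th term has coefficient (-1)^i and exponent (m-i),
  so its value is (-1)^i * (-1)^(m-i) = (-1)^m = -1 for every i.
Step 3: All 159 terms equal -1, so Delta(-1) = 159 * (-1) = -159
Step 4: |Delta(-1)| = 159

159


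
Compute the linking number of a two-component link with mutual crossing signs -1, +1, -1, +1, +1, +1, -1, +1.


Step 1: Count positive crossings: 5
Step 2: Count negative crossings: 3
Step 3: Sum of signs = 5 - 3 = 2
Step 4: Linking number = sum/2 = 2/2 = 1

1


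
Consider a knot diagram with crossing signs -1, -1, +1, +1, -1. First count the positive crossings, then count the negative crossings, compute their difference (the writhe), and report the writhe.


Step 1: Count positive crossings (+1).
Positive crossings: 2
Step 2: Count negative crossings (-1).
Negative crossings: 3
Step 3: Writhe = (positive) - (negative)
w = 2 - 3 = -1
Step 4: |w| = 1, and w is negative

-1


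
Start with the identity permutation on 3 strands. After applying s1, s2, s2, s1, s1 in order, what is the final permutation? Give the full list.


Starting with identity [1, 2, 3].
Apply generators in sequence:
  After s1: [2, 1, 3]
  After s2: [2, 3, 1]
  After s2: [2, 1, 3]
  After s1: [1, 2, 3]
  After s1: [2, 1, 3]
Final permutation: [2, 1, 3]

[2, 1, 3]


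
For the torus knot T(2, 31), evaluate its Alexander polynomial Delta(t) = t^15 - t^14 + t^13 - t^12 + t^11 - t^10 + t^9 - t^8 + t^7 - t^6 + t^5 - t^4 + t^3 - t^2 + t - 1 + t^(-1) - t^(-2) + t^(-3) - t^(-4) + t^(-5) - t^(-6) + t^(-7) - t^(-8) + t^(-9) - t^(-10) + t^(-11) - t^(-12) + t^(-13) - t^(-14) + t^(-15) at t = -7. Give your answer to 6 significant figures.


Substituting t = -7 into Delta(t) = t^15 - t^14 + t^13 - t^12 + t^11 - t^10 + t^9 - t^8 + t^7 - t^6 + t^5 - t^4 + t^3 - t^2 + t - 1 + t^(-1) - t^(-2) + t^(-3) - t^(-4) + t^(-5) - t^(-6) + t^(-7) - t^(-8) + t^(-9) - t^(-10) + t^(-11) - t^(-12) + t^(-13) - t^(-14) + t^(-15):
Term values: (-4747561509943) + (-678223072849) + (-96889010407) + (-13841287201) + (-1977326743) + (-282475249) + (-40353607) + (-5764801) + (-823543) + (-117649) + (-16807) + (-2401) + (-343) + (-49) + (-7) + (-1) + (-0.142857) + (-0.0204082) + (-0.00291545) + (-0.000416493) + (-5.9499e-05) + (-8.49986e-06) + (-1.21427e-06) + (-1.73467e-07) + (-2.47809e-08) + (-3.54013e-09) + (-5.05733e-10) + (-7.22476e-11) + (-1.03211e-11) + (-1.47444e-12) + (-2.10634e-13)
Sum = -5.538821762e+12
Rounded to 6 significant figures: -5.53882e+12

-5.53882e+12


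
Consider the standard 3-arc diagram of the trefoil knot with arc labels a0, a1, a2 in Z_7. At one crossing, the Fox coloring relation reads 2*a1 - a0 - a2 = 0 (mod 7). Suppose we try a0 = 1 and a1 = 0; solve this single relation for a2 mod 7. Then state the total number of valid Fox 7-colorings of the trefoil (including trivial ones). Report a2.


Step 1: Apply the given crossing relation 2*a1 - a0 - a2 = 0 (mod 7).
  a2 = 2*a1 - a0 mod 7
  a2 = 2*0 - 1 mod 7
  a2 = 0 - 1 mod 7
  a2 = -1 mod 7 = 6
Step 2: The trefoil has determinant 3.
  Number of Fox p-colorings (p prime) is p^2 if p = 3, else p.
  Since 7 does not divide 3, only trivial (constant) colorings exist.
  (So the trial a0 = 1, a1 = 0 with a0 != a1 does NOT extend to a valid coloring of the whole trefoil: the other two crossing relations require 3*(a1 - a0) = 0 (mod 7), which fails.)
  Total colorings = 7
Step 3: a2 = 6, total Fox 7-colorings = 7

6


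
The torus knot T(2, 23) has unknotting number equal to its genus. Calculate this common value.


For a torus knot T(p,q), both the unknotting number and genus equal (p-1)(q-1)/2.
= (2-1)(23-1)/2
= 1*22/2
= 22/2 = 11

11


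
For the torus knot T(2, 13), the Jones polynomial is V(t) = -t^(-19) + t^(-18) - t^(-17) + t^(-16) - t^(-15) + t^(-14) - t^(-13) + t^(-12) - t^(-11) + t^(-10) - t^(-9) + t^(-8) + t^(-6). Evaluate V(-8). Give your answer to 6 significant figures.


Substituting t = -8 into V(t) = -t^(-19) + t^(-18) - t^(-17) + t^(-16) - t^(-15) + t^(-14) - t^(-13) + t^(-12) - t^(-11) + t^(-10) - t^(-9) + t^(-8) + t^(-6):
  (-)t^(-19) = 6.93889e-18
  (+)t^(-18) = 5.55112e-17
  (-)t^(-17) = 4.44089e-16
  (+)t^(-16) = 3.55271e-15
  (-)t^(-15) = 2.84217e-14
  (+)t^(-14) = 2.27374e-13
  (-)t^(-13) = 1.81899e-12
  (+)t^(-12) = 1.45519e-11
  (-)t^(-11) = 1.16415e-10
  (+)t^(-10) = 9.31323e-10
  (-)t^(-9) = 7.45058e-09
  (+)t^(-8) = 5.96046e-08
  (+)t^(-6) = 3.8147e-06
Sum = (6.93889e-18) + (5.55112e-17) + (4.44089e-16) + (3.55271e-15) + (2.84217e-14) + (2.27374e-13) + (1.81899e-12) + (1.45519e-11) + (1.16415e-10) + (9.31323e-10) + (7.45058e-09) + (5.96046e-08) + (3.8147e-06)
= 3.88281686e-06
Rounded to 6 significant figures: 3.88282e-06

3.88282e-06


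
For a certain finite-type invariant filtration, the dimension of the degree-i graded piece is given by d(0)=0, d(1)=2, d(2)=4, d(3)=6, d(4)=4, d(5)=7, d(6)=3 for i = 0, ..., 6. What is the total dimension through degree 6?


Total dimension = d(0) + d(1) + ... + d(6)
= 0 + 2 + 4 + 6 + 4 + 7 + 3
= 26

26


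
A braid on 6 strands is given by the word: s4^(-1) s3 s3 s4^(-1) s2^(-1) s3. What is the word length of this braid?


The word length counts the number of generators (including inverses).
Listing each generator: s4^(-1), s3, s3, s4^(-1), s2^(-1), s3
There are 6 generators in this braid word.

6


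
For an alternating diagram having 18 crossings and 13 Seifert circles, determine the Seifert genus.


For alternating knots, g = (c - s + 1)/2.
= (18 - 13 + 1)/2
= 6/2 = 3

3


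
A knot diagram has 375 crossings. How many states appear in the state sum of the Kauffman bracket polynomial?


Each crossing contributes 2 choices (A-smoothing or B-smoothing).
Total states = 2^375 = 76957043352332967211482500195592995713046365762627825523336510555167425334955489475418488779072100860950445293568

76957043352332967211482500195592995713046365762627825523336510555167425334955489475418488779072100860950445293568


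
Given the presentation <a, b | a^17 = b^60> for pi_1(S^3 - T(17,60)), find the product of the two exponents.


The relation is a^17 = b^60.
Product of exponents = 17 * 60
= 1020

1020


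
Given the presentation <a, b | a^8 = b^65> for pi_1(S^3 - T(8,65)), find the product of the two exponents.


The relation is a^8 = b^65.
Product of exponents = 8 * 65
= 520

520


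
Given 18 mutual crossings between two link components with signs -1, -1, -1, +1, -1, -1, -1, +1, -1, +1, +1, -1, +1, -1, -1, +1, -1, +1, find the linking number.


Step 1: Count positive crossings: 7
Step 2: Count negative crossings: 11
Step 3: Sum of signs = 7 - 11 = -4
Step 4: Linking number = sum/2 = -4/2 = -2

-2


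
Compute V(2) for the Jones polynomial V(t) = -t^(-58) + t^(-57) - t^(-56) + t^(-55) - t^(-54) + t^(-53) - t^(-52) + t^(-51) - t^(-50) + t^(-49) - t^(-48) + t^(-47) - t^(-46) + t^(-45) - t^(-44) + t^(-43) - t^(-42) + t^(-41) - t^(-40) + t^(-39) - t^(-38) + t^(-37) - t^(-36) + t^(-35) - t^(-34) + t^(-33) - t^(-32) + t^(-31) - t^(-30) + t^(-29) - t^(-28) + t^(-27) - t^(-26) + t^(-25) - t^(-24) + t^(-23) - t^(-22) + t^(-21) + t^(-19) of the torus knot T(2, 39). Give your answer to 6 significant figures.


Substituting t = 2 into V(t) = -t^(-58) + t^(-57) - t^(-56) + t^(-55) - t^(-54) + t^(-53) - t^(-52) + t^(-51) - t^(-50) + t^(-49) - t^(-48) + t^(-47) - t^(-46) + t^(-45) - t^(-44) + t^(-43) - t^(-42) + t^(-41) - t^(-40) + t^(-39) - t^(-38) + t^(-37) - t^(-36) + t^(-35) - t^(-34) + t^(-33) - t^(-32) + t^(-31) - t^(-30) + t^(-29) - t^(-28) + t^(-27) - t^(-26) + t^(-25) - t^(-24) + t^(-23) - t^(-22) + t^(-21) + t^(-19):
  (-)t^(-58) = -3.46945e-18
  (+)t^(-57) = 6.93889e-18
  (-)t^(-56) = -1.38778e-17
  (+)t^(-55) = 2.77556e-17
  (-)t^(-54) = -5.55112e-17
  (+)t^(-53) = 1.11022e-16
  (-)t^(-52) = -2.22045e-16
  (+)t^(-51) = 4.44089e-16
  (-)t^(-50) = -8.88178e-16
  (+)t^(-49) = 1.77636e-15
  (-)t^(-48) = -3.55271e-15
  (+)t^(-47) = 7.10543e-15
  (-)t^(-46) = -1.42109e-14
  (+)t^(-45) = 2.84217e-14
  (-)t^(-44) = -5.68434e-14
  (+)t^(-43) = 1.13687e-13
  (-)t^(-42) = -2.27374e-13
  (+)t^(-41) = 4.54747e-13
  (-)t^(-40) = -9.09495e-13
  (+)t^(-39) = 1.81899e-12
  (-)t^(-38) = -3.63798e-12
  (+)t^(-37) = 7.27596e-12
  (-)t^(-36) = -1.45519e-11
  (+)t^(-35) = 2.91038e-11
  (-)t^(-34) = -5.82077e-11
  (+)t^(-33) = 1.16415e-10
  (-)t^(-32) = -2.32831e-10
  (+)t^(-31) = 4.65661e-10
  (-)t^(-30) = -9.31323e-10
  (+)t^(-29) = 1.86265e-09
  (-)t^(-28) = -3.72529e-09
  (+)t^(-27) = 7.45058e-09
  (-)t^(-26) = -1.49012e-08
  (+)t^(-25) = 2.98023e-08
  (-)t^(-24) = -5.96046e-08
  (+)t^(-23) = 1.19209e-07
  (-)t^(-22) = -2.38419e-07
  (+)t^(-21) = 4.76837e-07
  (+)t^(-19) = 1.90735e-06
Sum = (-3.46945e-18) + (6.93889e-18) + (-1.38778e-17) + (2.77556e-17) + (-5.55112e-17) + (1.11022e-16) + (-2.22045e-16) + (4.44089e-16) + (-8.88178e-16) + (1.77636e-15) + (-3.55271e-15) + (7.10543e-15) + (-1.42109e-14) + (2.84217e-14) + (-5.68434e-14) + (1.13687e-13) + (-2.27374e-13) + (4.54747e-13) + (-9.09495e-13) + (1.81899e-12) + (-3.63798e-12) + (7.27596e-12) + (-1.45519e-11) + (2.91038e-11) + (-5.82077e-11) + (1.16415e-10) + (-2.32831e-10) + (4.65661e-10) + (-9.31323e-10) + (1.86265e-09) + (-3.72529e-09) + (7.45058e-09) + (-1.49012e-08) + (2.98023e-08) + (-5.96046e-08) + (1.19209e-07) + (-2.38419e-07) + (4.76837e-07) + (1.90735e-06)
= 2.225240072e-06
Rounded to 6 significant figures: 2.22524e-06

2.22524e-06


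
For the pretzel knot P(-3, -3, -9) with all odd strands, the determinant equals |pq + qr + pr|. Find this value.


Step 1: Compute pq + qr + pr.
pq = (-3)*(-3) = 9
qr = (-3)*(-9) = 27
pr = (-3)*(-9) = 27
pq + qr + pr = 9 + 27 + 27 = 63
Step 2: Take absolute value.
det(P(-3,-3,-9)) = |63| = 63

63


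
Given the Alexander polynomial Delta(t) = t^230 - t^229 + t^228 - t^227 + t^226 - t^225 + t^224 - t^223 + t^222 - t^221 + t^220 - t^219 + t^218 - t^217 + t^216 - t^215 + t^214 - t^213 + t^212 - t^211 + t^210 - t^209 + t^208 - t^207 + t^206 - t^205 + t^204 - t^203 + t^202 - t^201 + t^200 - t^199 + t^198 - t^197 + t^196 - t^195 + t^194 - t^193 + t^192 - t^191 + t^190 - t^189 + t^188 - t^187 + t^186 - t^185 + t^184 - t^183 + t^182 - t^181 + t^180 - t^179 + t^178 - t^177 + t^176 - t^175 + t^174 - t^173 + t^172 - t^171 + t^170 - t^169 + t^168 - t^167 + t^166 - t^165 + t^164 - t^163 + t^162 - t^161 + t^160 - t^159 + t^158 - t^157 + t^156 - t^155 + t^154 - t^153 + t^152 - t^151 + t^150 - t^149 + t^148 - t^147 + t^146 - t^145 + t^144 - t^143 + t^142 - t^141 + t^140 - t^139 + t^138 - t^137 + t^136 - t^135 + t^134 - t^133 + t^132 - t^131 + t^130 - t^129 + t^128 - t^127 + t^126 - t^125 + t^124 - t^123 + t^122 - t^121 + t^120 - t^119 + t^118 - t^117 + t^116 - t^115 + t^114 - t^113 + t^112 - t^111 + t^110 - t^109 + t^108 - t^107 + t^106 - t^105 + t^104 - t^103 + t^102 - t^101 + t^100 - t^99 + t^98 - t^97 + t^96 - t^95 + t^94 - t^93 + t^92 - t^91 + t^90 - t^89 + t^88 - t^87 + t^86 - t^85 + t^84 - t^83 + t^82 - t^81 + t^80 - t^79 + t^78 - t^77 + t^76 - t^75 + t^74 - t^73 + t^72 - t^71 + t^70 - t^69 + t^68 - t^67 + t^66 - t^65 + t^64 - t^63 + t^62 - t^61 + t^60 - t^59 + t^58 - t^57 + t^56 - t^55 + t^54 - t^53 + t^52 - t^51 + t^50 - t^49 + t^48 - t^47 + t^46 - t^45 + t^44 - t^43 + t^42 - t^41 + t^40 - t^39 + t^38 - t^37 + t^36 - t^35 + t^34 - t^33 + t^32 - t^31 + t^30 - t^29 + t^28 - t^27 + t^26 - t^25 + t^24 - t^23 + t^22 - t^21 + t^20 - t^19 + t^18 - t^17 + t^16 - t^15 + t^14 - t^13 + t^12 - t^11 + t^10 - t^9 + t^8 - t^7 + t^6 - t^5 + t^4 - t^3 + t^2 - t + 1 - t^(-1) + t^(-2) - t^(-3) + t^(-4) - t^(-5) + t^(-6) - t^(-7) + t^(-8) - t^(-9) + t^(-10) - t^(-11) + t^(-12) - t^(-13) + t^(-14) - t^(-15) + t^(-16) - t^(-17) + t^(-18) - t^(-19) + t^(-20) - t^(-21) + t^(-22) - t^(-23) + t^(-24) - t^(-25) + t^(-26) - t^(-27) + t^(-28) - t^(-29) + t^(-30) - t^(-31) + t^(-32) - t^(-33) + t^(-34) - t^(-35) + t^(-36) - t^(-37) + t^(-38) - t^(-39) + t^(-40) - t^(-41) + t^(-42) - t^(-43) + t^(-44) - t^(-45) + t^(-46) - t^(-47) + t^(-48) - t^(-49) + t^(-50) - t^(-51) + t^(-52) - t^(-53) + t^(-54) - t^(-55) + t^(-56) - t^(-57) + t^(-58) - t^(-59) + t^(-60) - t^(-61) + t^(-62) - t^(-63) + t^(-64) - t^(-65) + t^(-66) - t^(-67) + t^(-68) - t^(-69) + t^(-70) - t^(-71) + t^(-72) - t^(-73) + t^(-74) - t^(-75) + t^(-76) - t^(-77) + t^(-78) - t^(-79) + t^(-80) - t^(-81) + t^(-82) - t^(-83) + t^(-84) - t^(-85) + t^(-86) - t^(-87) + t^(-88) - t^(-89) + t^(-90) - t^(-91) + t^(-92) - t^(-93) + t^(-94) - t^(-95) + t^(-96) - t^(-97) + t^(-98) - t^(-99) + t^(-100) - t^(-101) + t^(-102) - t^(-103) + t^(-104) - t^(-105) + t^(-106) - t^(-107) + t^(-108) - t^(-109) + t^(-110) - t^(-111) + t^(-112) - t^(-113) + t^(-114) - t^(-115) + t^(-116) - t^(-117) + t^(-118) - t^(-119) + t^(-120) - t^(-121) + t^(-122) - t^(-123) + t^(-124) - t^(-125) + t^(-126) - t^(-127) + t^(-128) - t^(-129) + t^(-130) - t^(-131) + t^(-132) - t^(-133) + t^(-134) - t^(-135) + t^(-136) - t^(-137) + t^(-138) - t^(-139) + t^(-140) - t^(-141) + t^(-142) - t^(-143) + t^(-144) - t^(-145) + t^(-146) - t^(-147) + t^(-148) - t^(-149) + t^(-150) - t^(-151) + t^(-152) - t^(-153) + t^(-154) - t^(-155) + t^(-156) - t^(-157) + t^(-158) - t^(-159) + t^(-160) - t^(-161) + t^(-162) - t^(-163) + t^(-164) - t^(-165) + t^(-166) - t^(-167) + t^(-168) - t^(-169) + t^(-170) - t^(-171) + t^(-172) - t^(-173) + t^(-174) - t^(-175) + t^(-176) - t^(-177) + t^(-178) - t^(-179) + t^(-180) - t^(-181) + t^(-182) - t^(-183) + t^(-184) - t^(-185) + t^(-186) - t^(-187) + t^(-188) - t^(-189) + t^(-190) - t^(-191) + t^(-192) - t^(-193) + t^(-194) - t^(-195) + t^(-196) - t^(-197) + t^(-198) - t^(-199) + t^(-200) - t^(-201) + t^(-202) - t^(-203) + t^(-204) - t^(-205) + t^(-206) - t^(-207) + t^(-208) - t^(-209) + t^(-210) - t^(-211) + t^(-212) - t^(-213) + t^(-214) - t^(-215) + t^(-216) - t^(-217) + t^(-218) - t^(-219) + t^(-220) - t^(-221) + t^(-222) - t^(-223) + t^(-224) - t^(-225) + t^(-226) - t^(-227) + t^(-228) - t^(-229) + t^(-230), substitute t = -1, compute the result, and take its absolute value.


Step 1: The polynomial has 461 terms with alternating signs, exponents from 230 down to -230.
Step 2: Substitute t = -1. The i-th term has coefficient (-1)^i and exponent (m-i),
  so its value is (-1)^i * (-1)^(m-i) = (-1)^m = 1 for every i.
Step 3: All 461 terms equal 1, so Delta(-1) = 461 * (1) = 461
Step 4: |Delta(-1)| = 461

461


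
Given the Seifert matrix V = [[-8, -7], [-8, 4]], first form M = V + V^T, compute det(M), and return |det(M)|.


Step 1: Form V + V^T where V = [[-8, -7], [-8, 4]]
  V^T = [[-8, -8], [-7, 4]]
  V + V^T = [[-16, -15], [-15, 8]]
Step 2: det(V + V^T) = (-16)*8 - (-15)*(-15)
  = -128 - 225 = -353
Step 3: Knot determinant = |det(V + V^T)| = |-353| = 353

353


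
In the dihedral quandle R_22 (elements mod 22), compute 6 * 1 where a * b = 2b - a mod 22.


6 * 1 = 2*1 - 6 mod 22
= 2 - 6 mod 22
= -4 mod 22 = 18

18


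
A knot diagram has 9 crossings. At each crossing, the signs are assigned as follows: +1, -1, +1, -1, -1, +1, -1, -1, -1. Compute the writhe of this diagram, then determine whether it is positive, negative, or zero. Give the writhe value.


Step 1: Count positive crossings (+1).
Positive crossings: 3
Step 2: Count negative crossings (-1).
Negative crossings: 6
Step 3: Writhe = (positive) - (negative)
w = 3 - 6 = -3
Step 4: |w| = 3, and w is negative

-3


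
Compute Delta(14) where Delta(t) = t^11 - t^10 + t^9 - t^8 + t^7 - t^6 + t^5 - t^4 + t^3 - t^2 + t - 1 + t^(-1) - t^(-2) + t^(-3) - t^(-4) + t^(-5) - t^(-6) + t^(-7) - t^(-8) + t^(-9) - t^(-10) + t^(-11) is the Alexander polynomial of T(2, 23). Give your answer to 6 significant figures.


Substituting t = 14 into Delta(t) = t^11 - t^10 + t^9 - t^8 + t^7 - t^6 + t^5 - t^4 + t^3 - t^2 + t - 1 + t^(-1) - t^(-2) + t^(-3) - t^(-4) + t^(-5) - t^(-6) + t^(-7) - t^(-8) + t^(-9) - t^(-10) + t^(-11):
Term values: (4049565169664) + (-289254654976) + (20661046784) + (-1475789056) + (105413504) + (-7529536) + (537824) + (-38416) + (2744) + (-196) + (14) + (-1) + (0.0714286) + (-0.00510204) + (0.000364431) + (-2.60308e-05) + (1.85934e-06) + (-1.3281e-07) + (9.48645e-09) + (-6.77604e-10) + (4.84003e-11) + (-3.45716e-12) + (2.4694e-13)
Sum = 3.779594158e+12
Rounded to 6 significant figures: 3.77959e+12

3.77959e+12
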